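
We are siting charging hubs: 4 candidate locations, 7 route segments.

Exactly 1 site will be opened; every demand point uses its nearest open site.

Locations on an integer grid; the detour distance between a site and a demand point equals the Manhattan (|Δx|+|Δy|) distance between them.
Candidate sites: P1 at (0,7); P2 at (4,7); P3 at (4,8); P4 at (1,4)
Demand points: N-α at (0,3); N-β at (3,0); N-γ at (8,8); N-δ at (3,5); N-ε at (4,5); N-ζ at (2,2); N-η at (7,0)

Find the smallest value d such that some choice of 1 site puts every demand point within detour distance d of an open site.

Open {P2}.
  Farthest demand point is N-η at detour distance 10 (to P2); all others are ≤ 10.
With {P3} the worst case is 11.
With {P4} the worst case is 11.
No size-1 selection achieves below 10.

10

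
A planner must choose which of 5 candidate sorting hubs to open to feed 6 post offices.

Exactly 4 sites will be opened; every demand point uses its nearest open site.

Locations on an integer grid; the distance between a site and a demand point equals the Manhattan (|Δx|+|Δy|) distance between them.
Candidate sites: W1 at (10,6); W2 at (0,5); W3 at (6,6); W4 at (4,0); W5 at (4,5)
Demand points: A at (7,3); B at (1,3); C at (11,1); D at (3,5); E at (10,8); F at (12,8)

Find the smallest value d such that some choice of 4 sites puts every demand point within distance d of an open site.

6

Open {W1, W2, W3, W4}.
  Farthest demand point is C at distance 6 (to W1); all others are ≤ 6.
With {W1, W2, W3, W5} the worst case is 6.
With {W1, W2, W4, W5} the worst case is 6.
No size-4 selection achieves below 6.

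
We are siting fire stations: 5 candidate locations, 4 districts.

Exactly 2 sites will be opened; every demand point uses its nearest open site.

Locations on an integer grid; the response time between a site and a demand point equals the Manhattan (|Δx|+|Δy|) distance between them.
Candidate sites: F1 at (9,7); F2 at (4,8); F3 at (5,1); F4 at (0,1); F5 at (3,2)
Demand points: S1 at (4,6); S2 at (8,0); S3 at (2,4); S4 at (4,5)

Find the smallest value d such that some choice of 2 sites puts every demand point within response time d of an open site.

5

Open {F3, F5}.
  Farthest demand point is S1 at response time 5 (to F5); all others are ≤ 5.
With {F1, F3} the worst case is 6.
With {F2, F3} the worst case is 6.
No size-2 selection achieves below 5.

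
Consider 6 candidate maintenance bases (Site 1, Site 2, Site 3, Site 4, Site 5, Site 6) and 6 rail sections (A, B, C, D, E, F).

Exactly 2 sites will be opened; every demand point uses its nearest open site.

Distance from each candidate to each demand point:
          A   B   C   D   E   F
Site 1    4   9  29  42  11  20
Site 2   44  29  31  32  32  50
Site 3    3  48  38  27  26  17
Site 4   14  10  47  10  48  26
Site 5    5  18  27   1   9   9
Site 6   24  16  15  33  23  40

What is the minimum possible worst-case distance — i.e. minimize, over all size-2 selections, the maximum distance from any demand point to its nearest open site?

16

Open {Site 5, Site 6}.
  Farthest demand point is B at distance 16 (to Site 6); all others are ≤ 16.
With {Site 4, Site 6} the worst case is 26.
With {Site 1, Site 5} the worst case is 27.
No size-2 selection achieves below 16.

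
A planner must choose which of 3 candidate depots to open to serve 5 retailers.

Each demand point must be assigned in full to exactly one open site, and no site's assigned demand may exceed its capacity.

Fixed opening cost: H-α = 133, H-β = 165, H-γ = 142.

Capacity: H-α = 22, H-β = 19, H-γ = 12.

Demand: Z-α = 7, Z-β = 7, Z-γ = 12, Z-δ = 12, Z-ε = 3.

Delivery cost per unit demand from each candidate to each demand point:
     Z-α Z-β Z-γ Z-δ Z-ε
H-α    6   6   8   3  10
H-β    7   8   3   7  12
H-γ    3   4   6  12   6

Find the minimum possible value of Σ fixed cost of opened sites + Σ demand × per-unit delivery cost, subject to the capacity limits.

Open {H-α, H-β}; cheapest assignment that respects the capacities:
  H-α (cap 22, load 22): Z-β, Z-δ, Z-ε — cost 7×6 + 12×3 + 3×10 = 108
  H-β (cap 19, load 19): Z-α, Z-γ — cost 7×7 + 12×3 = 85
  Shipping 193, fixed 298 → total 491.
  Any other capacity-feasible assignment to {H-α, H-β} ships for at least 193.
Compare {H-α, H-β, H-γ}: its best feasible assignment gives total 593.
Every other set of open sites that can feasibly serve all demand totals ≥ 593 even under its best assignment. Minimum: 491.

491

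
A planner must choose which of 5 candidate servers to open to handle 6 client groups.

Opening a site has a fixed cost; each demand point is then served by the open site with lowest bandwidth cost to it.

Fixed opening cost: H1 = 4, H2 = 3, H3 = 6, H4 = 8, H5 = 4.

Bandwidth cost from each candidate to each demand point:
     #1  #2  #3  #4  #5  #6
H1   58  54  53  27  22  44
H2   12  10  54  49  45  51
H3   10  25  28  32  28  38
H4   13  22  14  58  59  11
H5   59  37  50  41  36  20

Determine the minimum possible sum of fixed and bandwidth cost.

111

Open {H1, H2, H4}: assign each demand point to its cheapest open site.
  #1→H2 12, #2→H2 10, #3→H4 14, #4→H1 27, #5→H1 22, #6→H4 11
  bandwidth cost 96, fixed 15 → total 111.
Compare {H1, H2, H3, H4}: bandwidth cost 94 + fixed 21 = 115.
Compare {H1, H2, H4, H5}: bandwidth cost 96 + fixed 19 = 115.
Compare {H1, H2, H3, H4, H5}: bandwidth cost 94 + fixed 25 = 119.
All other subsets cost ≥ 115. Minimum total cost: 111.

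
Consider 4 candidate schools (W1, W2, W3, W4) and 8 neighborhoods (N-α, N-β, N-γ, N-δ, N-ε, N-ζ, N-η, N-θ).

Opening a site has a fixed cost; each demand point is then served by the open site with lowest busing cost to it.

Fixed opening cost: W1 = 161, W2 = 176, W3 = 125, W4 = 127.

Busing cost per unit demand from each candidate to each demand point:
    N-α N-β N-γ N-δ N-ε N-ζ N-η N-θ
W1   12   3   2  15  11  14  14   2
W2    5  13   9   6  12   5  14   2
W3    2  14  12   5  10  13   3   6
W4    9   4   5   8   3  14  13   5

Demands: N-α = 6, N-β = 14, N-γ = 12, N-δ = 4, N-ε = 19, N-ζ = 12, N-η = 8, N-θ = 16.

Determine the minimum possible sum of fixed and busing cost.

717

Open {W3, W4}: assign each demand point to its cheapest open site.
  N-α→W3 6×2=12, N-β→W4 14×4=56, N-γ→W4 12×5=60, N-δ→W3 4×5=20, N-ε→W4 19×3=57, N-ζ→W3 12×13=156, N-η→W3 8×3=24, N-θ→W4 16×5=80
  busing cost 465, fixed 252 → total 717.
Compare {W2, W4}: busing cost 423 + fixed 303 = 726.
Compare {W4}: busing cost 611 + fixed 127 = 738.
Compare {W2, W3, W4}: busing cost 321 + fixed 428 = 749.
All other subsets cost ≥ 726. Minimum total cost: 717.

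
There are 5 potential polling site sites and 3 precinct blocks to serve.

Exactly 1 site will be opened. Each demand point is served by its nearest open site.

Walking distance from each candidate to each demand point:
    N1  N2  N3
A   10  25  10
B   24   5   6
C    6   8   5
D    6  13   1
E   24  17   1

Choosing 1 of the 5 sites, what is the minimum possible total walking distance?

19

Open {C}.
  N1→C 6, N2→C 8, N3→C 5  ⇒ total 19.
Compare {D}: total 20.
Compare {B}: total 35.
No size-1 selection does better; minimum is 19.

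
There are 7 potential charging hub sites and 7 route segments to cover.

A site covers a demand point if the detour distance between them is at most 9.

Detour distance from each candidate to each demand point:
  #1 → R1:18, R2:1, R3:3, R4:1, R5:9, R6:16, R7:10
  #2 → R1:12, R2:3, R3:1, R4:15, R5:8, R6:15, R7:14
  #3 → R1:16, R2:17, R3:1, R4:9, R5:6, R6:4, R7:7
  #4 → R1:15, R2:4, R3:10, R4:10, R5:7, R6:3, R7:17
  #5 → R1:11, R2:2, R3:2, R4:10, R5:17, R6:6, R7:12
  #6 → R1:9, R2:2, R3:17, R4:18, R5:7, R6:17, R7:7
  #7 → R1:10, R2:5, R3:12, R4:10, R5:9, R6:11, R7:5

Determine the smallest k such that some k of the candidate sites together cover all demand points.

2

Coverage sets (demand points within 9 of each site):
  #1: {R2, R3, R4, R5}
  #2: {R2, R3, R5}
  #3: {R3, R4, R5, R6, R7}
  #4: {R2, R5, R6}
  #5: {R2, R3, R6}
  #6: {R1, R2, R5, R7}
  #7: {R2, R5, R7}
No single site covers all 7 demand points.
But {#3, #6} covers everything, so the minimum is 2.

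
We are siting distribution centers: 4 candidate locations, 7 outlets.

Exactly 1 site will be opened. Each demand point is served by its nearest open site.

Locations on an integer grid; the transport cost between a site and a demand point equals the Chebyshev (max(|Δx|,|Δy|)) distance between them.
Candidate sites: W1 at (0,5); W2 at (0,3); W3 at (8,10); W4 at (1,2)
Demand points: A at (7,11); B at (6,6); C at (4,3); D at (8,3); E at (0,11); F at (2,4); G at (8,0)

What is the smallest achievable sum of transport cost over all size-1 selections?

Open {W1}.
  A→W1 7, B→W1 6, C→W1 4, D→W1 8, E→W1 6, F→W1 2, G→W1 8  ⇒ total 41.
Compare {W4}: total 42.
Compare {W3}: total 43.
No size-1 selection does better; minimum is 41.

41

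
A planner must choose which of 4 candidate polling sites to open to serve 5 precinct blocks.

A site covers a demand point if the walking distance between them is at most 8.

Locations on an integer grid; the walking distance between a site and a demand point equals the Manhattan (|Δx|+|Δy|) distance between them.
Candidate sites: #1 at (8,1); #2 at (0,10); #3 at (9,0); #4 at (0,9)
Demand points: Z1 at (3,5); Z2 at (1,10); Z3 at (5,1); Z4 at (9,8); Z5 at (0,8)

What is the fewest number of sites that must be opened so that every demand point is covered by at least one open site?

2

Coverage sets (demand points within 8 of each site):
  #1: {Z3, Z4}
  #2: {Z1, Z2, Z5}
  #3: {Z3, Z4}
  #4: {Z1, Z2, Z5}
No single site covers all 5 demand points.
But {#1, #2} covers everything, so the minimum is 2.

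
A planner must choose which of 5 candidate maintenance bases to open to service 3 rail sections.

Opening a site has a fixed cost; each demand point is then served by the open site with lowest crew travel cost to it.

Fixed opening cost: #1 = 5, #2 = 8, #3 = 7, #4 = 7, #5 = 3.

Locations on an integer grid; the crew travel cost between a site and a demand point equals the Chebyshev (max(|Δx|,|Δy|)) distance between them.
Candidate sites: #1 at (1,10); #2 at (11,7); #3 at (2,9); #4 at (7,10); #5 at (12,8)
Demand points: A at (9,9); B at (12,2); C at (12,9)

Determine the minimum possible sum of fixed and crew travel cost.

13

Open {#5}: assign each demand point to its cheapest open site.
  A→#5 3, B→#5 6, C→#5 1
  crew travel cost 10, fixed 3 → total 13.
Compare {#2}: crew travel cost 9 + fixed 8 = 17.
Compare {#1, #5}: crew travel cost 10 + fixed 8 = 18.
Compare {#2, #5}: crew travel cost 8 + fixed 11 = 19.
All other subsets cost ≥ 17. Minimum total cost: 13.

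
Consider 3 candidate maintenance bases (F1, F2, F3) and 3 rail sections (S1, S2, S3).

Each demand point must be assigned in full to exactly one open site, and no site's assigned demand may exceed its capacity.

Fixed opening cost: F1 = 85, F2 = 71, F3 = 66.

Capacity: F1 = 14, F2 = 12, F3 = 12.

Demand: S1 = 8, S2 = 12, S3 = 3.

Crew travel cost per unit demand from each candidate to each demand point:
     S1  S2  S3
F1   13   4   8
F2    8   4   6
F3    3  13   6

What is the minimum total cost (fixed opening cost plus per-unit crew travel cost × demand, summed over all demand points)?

227

Open {F2, F3}; cheapest assignment that respects the capacities:
  F2 (cap 12, load 12): S2 — cost 12×4 = 48
  F3 (cap 12, load 11): S1, S3 — cost 8×3 + 3×6 = 42
  Shipping 90, fixed 137 → total 227.
  Any other capacity-feasible assignment to {F2, F3} ships for at least 90.
Compare {F1, F3}: its best feasible assignment gives total 241.
Compare {F1, F2}: its best feasible assignment gives total 286.
Every other set of open sites that can feasibly serve all demand totals ≥ 241 even under its best assignment. Minimum: 227.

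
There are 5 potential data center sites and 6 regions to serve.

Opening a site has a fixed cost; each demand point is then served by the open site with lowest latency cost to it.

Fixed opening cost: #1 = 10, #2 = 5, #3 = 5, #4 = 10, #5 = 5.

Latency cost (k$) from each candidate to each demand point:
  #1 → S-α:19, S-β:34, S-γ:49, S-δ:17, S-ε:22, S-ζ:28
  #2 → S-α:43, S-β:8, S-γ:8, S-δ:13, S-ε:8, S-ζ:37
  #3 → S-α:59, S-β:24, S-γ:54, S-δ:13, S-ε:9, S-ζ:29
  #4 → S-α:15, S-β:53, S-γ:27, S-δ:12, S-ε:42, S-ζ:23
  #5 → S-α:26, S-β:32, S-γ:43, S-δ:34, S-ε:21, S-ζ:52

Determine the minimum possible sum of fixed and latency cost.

Open {#2, #4}: assign each demand point to its cheapest open site.
  S-α→#4 15, S-β→#2 8, S-γ→#2 8, S-δ→#4 12, S-ε→#2 8, S-ζ→#4 23
  latency cost 74, fixed 15 → total 89.
Compare {#2, #3, #4}: latency cost 74 + fixed 20 = 94.
Compare {#2, #4, #5}: latency cost 74 + fixed 20 = 94.
Compare {#1, #2}: latency cost 84 + fixed 15 = 99.
All other subsets cost ≥ 94. Minimum total cost: 89.

89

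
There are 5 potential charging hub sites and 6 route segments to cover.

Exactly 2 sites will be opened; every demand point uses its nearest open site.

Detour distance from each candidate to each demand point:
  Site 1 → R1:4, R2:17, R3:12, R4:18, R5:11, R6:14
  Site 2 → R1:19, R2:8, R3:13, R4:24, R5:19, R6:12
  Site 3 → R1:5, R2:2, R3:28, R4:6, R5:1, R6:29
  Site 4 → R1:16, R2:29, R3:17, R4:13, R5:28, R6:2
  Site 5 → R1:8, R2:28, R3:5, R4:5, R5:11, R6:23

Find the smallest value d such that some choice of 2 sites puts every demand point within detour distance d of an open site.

Open {Site 2, Site 5}.
  Farthest demand point is R6 at detour distance 12 (to Site 2); all others are ≤ 12.
With {Site 2, Site 3} the worst case is 13.
With {Site 1, Site 3} the worst case is 14.
No size-2 selection achieves below 12.

12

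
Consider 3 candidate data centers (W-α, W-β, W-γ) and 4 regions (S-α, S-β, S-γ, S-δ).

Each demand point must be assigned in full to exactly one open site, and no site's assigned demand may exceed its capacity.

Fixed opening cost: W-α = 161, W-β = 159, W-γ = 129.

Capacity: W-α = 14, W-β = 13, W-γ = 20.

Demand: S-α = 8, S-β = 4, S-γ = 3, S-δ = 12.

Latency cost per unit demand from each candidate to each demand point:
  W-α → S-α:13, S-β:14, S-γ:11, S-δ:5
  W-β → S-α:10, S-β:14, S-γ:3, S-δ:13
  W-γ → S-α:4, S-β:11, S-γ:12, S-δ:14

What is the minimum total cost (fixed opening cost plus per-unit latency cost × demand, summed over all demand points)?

462

Open {W-α, W-γ}; cheapest assignment that respects the capacities:
  W-α (cap 14, load 12): S-δ — cost 12×5 = 60
  W-γ (cap 20, load 15): S-α, S-β, S-γ — cost 8×4 + 4×11 + 3×12 = 112
  Shipping 172, fixed 290 → total 462.
  Any other capacity-feasible assignment to {W-α, W-γ} ships for at least 172.
Compare {W-β, W-γ}: its best feasible assignment gives total 553.
Compare {W-α, W-β, W-γ}: its best feasible assignment gives total 594.
Every other set of open sites that can feasibly serve all demand totals ≥ 553 even under its best assignment. Minimum: 462.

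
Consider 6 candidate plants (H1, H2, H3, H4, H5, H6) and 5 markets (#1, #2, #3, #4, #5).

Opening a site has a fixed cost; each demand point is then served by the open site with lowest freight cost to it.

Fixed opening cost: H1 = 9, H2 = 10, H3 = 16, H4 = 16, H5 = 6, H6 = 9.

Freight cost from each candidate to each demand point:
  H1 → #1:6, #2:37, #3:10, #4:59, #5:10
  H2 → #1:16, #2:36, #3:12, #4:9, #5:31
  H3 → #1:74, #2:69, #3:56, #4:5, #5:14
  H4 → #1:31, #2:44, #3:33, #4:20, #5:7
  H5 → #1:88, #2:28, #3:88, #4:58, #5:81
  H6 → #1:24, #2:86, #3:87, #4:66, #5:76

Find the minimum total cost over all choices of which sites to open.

88

Open {H1, H2, H5}: assign each demand point to its cheapest open site.
  #1→H1 6, #2→H5 28, #3→H1 10, #4→H2 9, #5→H1 10
  freight cost 63, fixed 25 → total 88.
Compare {H1, H2}: freight cost 71 + fixed 19 = 90.
Compare {H1, H3, H5}: freight cost 59 + fixed 31 = 90.
Compare {H1, H3}: freight cost 68 + fixed 25 = 93.
All other subsets cost ≥ 90. Minimum total cost: 88.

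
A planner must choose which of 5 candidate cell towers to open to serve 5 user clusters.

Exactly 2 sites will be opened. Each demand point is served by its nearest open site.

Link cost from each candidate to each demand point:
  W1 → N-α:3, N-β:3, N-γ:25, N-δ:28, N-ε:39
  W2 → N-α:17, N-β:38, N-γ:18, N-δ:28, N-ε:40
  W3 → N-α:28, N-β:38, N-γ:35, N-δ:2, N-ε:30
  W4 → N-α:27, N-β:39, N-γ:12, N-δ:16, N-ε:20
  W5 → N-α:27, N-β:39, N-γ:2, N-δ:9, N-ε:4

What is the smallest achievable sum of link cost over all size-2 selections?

21

Open {W1, W5}.
  N-α→W1 3, N-β→W1 3, N-γ→W5 2, N-δ→W5 9, N-ε→W5 4  ⇒ total 21.
Compare {W1, W4}: total 54.
Compare {W1, W3}: total 63.
No size-2 selection does better; minimum is 21.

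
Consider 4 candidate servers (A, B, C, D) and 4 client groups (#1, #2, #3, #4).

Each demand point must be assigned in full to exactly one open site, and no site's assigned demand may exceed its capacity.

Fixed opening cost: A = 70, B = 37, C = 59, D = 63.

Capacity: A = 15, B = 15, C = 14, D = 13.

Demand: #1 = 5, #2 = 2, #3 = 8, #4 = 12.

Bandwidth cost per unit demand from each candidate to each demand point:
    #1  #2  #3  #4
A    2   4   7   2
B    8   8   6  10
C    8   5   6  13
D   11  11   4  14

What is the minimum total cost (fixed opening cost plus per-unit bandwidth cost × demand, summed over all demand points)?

227

Open {A, B}; cheapest assignment that respects the capacities:
  A (cap 15, load 14): #2, #4 — cost 2×4 + 12×2 = 32
  B (cap 15, load 13): #1, #3 — cost 5×8 + 8×6 = 88
  Shipping 120, fixed 107 → total 227.
  Any other capacity-feasible assignment to {A, B} ships for at least 120.
Compare {A, C}: its best feasible assignment gives total 249.
Compare {A, D}: its best feasible assignment gives total 252.
Every other set of open sites that can feasibly serve all demand totals ≥ 249 even under its best assignment. Minimum: 227.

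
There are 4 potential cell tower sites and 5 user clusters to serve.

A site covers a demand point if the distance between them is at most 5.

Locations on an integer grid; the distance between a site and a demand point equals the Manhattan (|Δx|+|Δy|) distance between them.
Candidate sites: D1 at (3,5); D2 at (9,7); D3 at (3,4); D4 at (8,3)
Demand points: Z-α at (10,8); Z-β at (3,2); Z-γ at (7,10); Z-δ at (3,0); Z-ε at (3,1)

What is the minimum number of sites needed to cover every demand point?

Coverage sets (demand points within 5 of each site):
  D1: {Z-β, Z-δ, Z-ε}
  D2: {Z-α, Z-γ}
  D3: {Z-β, Z-δ, Z-ε}
  D4: {}
No single site covers all 5 demand points.
But {D1, D2} covers everything, so the minimum is 2.

2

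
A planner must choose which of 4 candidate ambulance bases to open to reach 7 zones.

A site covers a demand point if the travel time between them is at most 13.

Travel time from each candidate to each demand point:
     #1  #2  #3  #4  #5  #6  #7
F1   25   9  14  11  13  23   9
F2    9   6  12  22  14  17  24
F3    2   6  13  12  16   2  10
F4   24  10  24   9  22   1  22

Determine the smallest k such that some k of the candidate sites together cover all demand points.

2

Coverage sets (demand points within 13 of each site):
  F1: {#2, #4, #5, #7}
  F2: {#1, #2, #3}
  F3: {#1, #2, #3, #4, #6, #7}
  F4: {#2, #4, #6}
No single site covers all 7 demand points.
But {F1, F3} covers everything, so the minimum is 2.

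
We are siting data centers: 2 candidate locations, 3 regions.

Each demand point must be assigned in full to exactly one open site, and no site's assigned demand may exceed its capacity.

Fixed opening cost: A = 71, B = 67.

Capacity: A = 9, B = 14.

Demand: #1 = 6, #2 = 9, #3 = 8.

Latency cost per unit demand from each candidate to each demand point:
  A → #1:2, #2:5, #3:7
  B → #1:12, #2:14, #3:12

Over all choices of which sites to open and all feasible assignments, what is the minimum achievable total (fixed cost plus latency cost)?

351

Open {A, B}; cheapest assignment that respects the capacities:
  A (cap 9, load 9): #2 — cost 9×5 = 45
  B (cap 14, load 14): #1, #3 — cost 6×12 + 8×12 = 168
  Shipping 213, fixed 138 → total 351.
  Any other capacity-feasible assignment to {A, B} ships for at least 213.
Total demand is 23 and no other set of sites has combined capacity ≥ 23, so {A, B} is the only feasible choice of open sites. Minimum: 351.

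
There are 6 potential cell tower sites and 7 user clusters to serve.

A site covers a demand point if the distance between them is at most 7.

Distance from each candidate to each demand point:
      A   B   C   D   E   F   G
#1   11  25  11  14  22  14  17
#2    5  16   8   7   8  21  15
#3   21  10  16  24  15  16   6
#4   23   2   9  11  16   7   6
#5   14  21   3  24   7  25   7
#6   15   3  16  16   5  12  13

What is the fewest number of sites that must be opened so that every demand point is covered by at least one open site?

3

Coverage sets (demand points within 7 of each site):
  #1: {}
  #2: {A, D}
  #3: {G}
  #4: {B, F, G}
  #5: {C, E, G}
  #6: {B, E}
No 2 sites suffice: every size-2 union leaves at least one demand point uncovered.
But {#2, #4, #5} covers everything, so the minimum is 3.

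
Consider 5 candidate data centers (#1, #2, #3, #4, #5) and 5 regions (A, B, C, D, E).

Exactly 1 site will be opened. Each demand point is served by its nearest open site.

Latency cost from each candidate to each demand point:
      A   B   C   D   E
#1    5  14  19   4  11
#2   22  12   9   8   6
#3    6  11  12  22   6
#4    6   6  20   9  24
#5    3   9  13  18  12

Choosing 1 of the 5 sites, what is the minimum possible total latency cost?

Open {#1}.
  A→#1 5, B→#1 14, C→#1 19, D→#1 4, E→#1 11  ⇒ total 53.
Compare {#5}: total 55.
Compare {#2}: total 57.
No size-1 selection does better; minimum is 53.

53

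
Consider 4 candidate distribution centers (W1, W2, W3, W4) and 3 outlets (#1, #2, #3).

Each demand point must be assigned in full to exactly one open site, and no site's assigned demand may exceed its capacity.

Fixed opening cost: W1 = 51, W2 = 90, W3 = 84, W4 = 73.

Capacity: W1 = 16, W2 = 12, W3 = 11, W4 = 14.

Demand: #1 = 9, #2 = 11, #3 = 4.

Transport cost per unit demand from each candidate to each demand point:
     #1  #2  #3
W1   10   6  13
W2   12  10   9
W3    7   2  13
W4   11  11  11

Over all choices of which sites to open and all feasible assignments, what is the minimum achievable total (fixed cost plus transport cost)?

299

Open {W1, W3}; cheapest assignment that respects the capacities:
  W1 (cap 16, load 13): #1, #3 — cost 9×10 + 4×13 = 142
  W3 (cap 11, load 11): #2 — cost 11×2 = 22
  Shipping 164, fixed 135 → total 299.
  Any other capacity-feasible assignment to {W1, W3} ships for at least 164.
Compare {W3, W4}: its best feasible assignment gives total 322.
Compare {W1, W4}: its best feasible assignment gives total 333.
Every other set of open sites that can feasibly serve all demand totals ≥ 322 even under its best assignment. Minimum: 299.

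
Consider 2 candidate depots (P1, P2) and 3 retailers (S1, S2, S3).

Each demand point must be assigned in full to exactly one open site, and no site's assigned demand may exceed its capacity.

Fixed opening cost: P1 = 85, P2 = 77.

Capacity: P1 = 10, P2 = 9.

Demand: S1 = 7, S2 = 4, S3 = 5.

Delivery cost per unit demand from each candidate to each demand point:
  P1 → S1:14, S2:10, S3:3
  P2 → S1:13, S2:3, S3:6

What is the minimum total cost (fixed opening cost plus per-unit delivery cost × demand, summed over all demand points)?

Open {P1, P2}; cheapest assignment that respects the capacities:
  P1 (cap 10, load 7): S1 — cost 7×14 = 98
  P2 (cap 9, load 9): S2, S3 — cost 4×3 + 5×6 = 42
  Shipping 140, fixed 162 → total 302.
  Any other capacity-feasible assignment to {P1, P2} ships for at least 140.
Total demand is 16 and no other set of sites has combined capacity ≥ 16, so {P1, P2} is the only feasible choice of open sites. Minimum: 302.

302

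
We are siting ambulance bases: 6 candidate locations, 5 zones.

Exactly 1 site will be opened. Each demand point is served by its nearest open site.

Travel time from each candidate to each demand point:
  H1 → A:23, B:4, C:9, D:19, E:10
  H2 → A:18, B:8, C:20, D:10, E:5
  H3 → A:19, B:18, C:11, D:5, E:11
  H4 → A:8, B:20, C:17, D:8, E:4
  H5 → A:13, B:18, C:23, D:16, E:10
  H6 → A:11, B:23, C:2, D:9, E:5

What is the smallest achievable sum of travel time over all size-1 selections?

Open {H6}.
  A→H6 11, B→H6 23, C→H6 2, D→H6 9, E→H6 5  ⇒ total 50.
Compare {H4}: total 57.
Compare {H2}: total 61.
No size-1 selection does better; minimum is 50.

50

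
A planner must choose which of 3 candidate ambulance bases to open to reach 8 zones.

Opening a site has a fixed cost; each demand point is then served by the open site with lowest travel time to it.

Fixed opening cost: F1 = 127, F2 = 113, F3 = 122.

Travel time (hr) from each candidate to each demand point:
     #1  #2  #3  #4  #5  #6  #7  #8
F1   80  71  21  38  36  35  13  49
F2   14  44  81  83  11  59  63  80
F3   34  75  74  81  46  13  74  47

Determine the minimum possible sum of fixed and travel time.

465

Open {F1, F2}: assign each demand point to its cheapest open site.
  #1→F2 14, #2→F2 44, #3→F1 21, #4→F1 38, #5→F2 11, #6→F1 35, #7→F1 13, #8→F1 49
  travel time 225, fixed 240 → total 465.
Compare {F1}: travel time 343 + fixed 127 = 470.
Compare {F1, F3}: travel time 273 + fixed 249 = 522.
Compare {F2}: travel time 435 + fixed 113 = 548.
All other subsets cost ≥ 470. Minimum total cost: 465.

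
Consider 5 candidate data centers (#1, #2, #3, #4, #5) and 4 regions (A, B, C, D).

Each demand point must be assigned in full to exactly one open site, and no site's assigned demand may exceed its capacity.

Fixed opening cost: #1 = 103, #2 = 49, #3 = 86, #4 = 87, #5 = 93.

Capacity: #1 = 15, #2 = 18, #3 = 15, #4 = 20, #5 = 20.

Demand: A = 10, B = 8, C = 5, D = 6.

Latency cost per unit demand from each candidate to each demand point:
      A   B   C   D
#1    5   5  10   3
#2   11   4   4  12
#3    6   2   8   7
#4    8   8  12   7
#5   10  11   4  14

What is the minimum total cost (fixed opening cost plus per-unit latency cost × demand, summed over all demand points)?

Open {#2, #4}; cheapest assignment that respects the capacities:
  #2 (cap 18, load 13): B, C — cost 8×4 + 5×4 = 52
  #4 (cap 20, load 16): A, D — cost 10×8 + 6×7 = 122
  Shipping 174, fixed 136 → total 310.
  Any other capacity-feasible assignment to {#2, #4} ships for at least 174.
Compare {#2, #3}: its best feasible assignment gives total 323.
Compare {#1, #2}: its best feasible assignment gives total 340.
Every other set of open sites that can feasibly serve all demand totals ≥ 323 even under its best assignment. Minimum: 310.

310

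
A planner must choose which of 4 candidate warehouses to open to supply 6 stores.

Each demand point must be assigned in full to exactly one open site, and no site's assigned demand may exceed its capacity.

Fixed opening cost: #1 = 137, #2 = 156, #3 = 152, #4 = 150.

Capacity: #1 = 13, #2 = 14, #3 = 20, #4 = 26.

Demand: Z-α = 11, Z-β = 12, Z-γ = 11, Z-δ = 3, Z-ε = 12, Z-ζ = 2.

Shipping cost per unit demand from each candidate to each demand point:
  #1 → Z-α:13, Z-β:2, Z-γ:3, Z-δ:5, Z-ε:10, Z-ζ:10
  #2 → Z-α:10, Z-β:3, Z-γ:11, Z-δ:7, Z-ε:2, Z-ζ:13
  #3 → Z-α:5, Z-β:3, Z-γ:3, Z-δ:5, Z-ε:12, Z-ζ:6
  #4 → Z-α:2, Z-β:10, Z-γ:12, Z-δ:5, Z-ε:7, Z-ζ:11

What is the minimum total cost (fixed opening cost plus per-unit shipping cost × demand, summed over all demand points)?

629

Open {#1, #3, #4}; cheapest assignment that respects the capacities:
  #1 (cap 13, load 12): Z-β — cost 12×2 = 24
  #3 (cap 20, load 16): Z-γ, Z-δ, Z-ζ — cost 11×3 + 3×5 + 2×6 = 60
  #4 (cap 26, load 23): Z-α, Z-ε — cost 11×2 + 12×7 = 106
  Shipping 190, fixed 439 → total 629.
  Any other capacity-feasible assignment to {#1, #3, #4} ships for at least 190.
Compare {#1, #2, #4}: its best feasible assignment gives total 653.
Compare {#2, #3, #4}: its best feasible assignment gives total 660.
Every other set of open sites that can feasibly serve all demand totals ≥ 653 even under its best assignment. Minimum: 629.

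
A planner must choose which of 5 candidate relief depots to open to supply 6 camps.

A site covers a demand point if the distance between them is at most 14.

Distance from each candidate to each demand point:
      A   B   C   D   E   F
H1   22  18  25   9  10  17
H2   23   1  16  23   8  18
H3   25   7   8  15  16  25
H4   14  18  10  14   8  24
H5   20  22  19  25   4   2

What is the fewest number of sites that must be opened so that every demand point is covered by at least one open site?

3

Coverage sets (demand points within 14 of each site):
  H1: {D, E}
  H2: {B, E}
  H3: {B, C}
  H4: {A, C, D, E}
  H5: {E, F}
No 2 sites suffice: every size-2 union leaves at least one demand point uncovered.
But {H2, H4, H5} covers everything, so the minimum is 3.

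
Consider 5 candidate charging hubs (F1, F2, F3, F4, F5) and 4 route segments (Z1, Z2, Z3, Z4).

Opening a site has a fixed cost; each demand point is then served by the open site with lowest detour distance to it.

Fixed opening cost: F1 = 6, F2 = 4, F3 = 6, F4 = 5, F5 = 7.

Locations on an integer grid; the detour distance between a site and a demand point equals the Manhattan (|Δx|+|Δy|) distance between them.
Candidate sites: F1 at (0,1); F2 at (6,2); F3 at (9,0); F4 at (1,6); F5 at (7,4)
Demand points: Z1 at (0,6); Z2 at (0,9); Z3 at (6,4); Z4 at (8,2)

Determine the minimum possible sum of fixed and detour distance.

Open {F2, F4}: assign each demand point to its cheapest open site.
  Z1→F4 1, Z2→F4 4, Z3→F2 2, Z4→F2 2
  detour distance 9, fixed 9 → total 18.
Compare {F4, F5}: detour distance 9 + fixed 12 = 21.
Compare {F1, F2, F4}: detour distance 9 + fixed 15 = 24.
Compare {F2, F3, F4}: detour distance 9 + fixed 15 = 24.
All other subsets cost ≥ 21. Minimum total cost: 18.

18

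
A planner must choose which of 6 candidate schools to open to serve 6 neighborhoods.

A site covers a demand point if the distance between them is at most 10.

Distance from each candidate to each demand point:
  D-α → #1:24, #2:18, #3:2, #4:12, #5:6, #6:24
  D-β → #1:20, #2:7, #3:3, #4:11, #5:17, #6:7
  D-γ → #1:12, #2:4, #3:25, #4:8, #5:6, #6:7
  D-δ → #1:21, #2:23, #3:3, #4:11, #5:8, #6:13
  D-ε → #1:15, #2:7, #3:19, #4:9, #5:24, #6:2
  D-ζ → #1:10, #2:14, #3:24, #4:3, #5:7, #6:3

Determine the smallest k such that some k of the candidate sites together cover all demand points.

Coverage sets (demand points within 10 of each site):
  D-α: {#3, #5}
  D-β: {#2, #3, #6}
  D-γ: {#2, #4, #5, #6}
  D-δ: {#3, #5}
  D-ε: {#2, #4, #6}
  D-ζ: {#1, #4, #5, #6}
No single site covers all 6 demand points.
But {D-β, D-ζ} covers everything, so the minimum is 2.

2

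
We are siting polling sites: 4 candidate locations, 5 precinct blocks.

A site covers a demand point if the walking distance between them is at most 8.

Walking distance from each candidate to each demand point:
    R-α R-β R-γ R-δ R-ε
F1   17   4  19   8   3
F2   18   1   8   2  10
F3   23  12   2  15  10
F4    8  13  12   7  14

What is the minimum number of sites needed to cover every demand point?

Coverage sets (demand points within 8 of each site):
  F1: {R-β, R-δ, R-ε}
  F2: {R-β, R-γ, R-δ}
  F3: {R-γ}
  F4: {R-α, R-δ}
No 2 sites suffice: every size-2 union leaves at least one demand point uncovered.
But {F1, F2, F4} covers everything, so the minimum is 3.

3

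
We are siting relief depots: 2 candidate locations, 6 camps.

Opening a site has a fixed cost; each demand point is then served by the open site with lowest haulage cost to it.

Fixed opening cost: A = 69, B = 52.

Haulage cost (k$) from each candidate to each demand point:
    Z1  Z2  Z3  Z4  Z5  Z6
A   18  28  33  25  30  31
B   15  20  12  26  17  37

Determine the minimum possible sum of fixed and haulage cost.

179

Open {B}: assign each demand point to its cheapest open site.
  Z1→B 15, Z2→B 20, Z3→B 12, Z4→B 26, Z5→B 17, Z6→B 37
  haulage cost 127, fixed 52 → total 179.
Compare {A}: haulage cost 165 + fixed 69 = 234.
Compare {A, B}: haulage cost 120 + fixed 121 = 241.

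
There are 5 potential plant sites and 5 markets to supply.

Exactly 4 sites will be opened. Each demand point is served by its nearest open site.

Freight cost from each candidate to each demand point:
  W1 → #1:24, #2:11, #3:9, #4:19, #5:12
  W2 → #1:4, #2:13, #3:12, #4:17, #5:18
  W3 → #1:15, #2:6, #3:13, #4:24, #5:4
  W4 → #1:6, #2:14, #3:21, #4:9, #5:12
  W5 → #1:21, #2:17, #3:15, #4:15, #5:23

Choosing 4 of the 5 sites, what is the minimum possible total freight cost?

Open {W1, W2, W3, W4}.
  #1→W2 4, #2→W3 6, #3→W1 9, #4→W4 9, #5→W3 4  ⇒ total 32.
Compare {W1, W3, W4, W5}: total 34.
Compare {W2, W3, W4, W5}: total 35.
No size-4 selection does better; minimum is 32.

32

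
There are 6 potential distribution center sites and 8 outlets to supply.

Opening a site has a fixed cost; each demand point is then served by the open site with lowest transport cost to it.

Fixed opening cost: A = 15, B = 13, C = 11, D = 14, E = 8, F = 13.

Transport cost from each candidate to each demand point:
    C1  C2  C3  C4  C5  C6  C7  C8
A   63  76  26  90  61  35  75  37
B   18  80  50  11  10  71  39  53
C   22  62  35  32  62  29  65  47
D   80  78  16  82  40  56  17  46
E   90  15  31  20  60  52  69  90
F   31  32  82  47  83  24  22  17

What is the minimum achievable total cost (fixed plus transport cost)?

Open {B, D, E, F}: assign each demand point to its cheapest open site.
  C1→B 18, C2→E 15, C3→D 16, C4→B 11, C5→B 10, C6→F 24, C7→D 17, C8→F 17
  transport cost 128, fixed 48 → total 176.
Compare {B, E, F}: transport cost 148 + fixed 34 = 182.
Compare {B, D, F}: transport cost 145 + fixed 40 = 185.
Compare {B, C, D, E, F}: transport cost 128 + fixed 59 = 187.
All other subsets cost ≥ 182. Minimum total cost: 176.

176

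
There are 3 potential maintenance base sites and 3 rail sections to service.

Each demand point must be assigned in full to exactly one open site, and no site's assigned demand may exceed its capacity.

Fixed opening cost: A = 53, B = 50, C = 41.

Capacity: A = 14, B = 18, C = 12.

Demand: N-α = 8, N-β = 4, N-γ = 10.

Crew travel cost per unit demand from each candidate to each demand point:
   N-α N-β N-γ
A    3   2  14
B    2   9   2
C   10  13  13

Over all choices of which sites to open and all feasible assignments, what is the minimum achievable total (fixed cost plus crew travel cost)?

147

Open {A, B}; cheapest assignment that respects the capacities:
  A (cap 14, load 4): N-β — cost 4×2 = 8
  B (cap 18, load 18): N-α, N-γ — cost 8×2 + 10×2 = 36
  Shipping 44, fixed 103 → total 147.
  Any other capacity-feasible assignment to {A, B} ships for at least 44.
Compare {B, C}: its best feasible assignment gives total 179.
Compare {A, B, C}: its best feasible assignment gives total 188.
Every other set of open sites that can feasibly serve all demand totals ≥ 179 even under its best assignment. Minimum: 147.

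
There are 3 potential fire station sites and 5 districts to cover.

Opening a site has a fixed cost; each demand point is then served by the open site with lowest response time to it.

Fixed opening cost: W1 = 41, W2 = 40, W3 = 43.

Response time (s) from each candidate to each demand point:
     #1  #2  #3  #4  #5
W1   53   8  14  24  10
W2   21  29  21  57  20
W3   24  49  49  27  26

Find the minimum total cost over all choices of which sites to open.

Open {W1}: assign each demand point to its cheapest open site.
  #1→W1 53, #2→W1 8, #3→W1 14, #4→W1 24, #5→W1 10
  response time 109, fixed 41 → total 150.
Compare {W1, W2}: response time 77 + fixed 81 = 158.
Compare {W1, W3}: response time 80 + fixed 84 = 164.
Compare {W2}: response time 148 + fixed 40 = 188.
All other subsets cost ≥ 158. Minimum total cost: 150.

150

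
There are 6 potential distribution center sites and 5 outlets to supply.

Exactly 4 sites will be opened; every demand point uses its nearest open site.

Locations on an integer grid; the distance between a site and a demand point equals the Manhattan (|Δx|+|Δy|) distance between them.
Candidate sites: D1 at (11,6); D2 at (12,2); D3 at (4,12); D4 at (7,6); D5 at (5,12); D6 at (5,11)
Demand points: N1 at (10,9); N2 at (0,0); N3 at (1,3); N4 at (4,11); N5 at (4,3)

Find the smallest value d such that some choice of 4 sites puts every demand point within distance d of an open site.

13

Open {D1, D2, D3, D4}.
  Farthest demand point is N2 at distance 13 (to D4); all others are ≤ 13.
With {D1, D2, D4, D5} the worst case is 13.
With {D1, D2, D4, D6} the worst case is 13.
No size-4 selection achieves below 13.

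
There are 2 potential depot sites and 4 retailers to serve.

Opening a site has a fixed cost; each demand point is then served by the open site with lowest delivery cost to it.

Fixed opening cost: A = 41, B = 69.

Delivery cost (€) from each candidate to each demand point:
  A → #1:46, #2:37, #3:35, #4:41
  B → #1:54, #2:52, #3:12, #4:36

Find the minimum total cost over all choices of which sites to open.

Open {A}: assign each demand point to its cheapest open site.
  #1→A 46, #2→A 37, #3→A 35, #4→A 41
  delivery cost 159, fixed 41 → total 200.
Compare {B}: delivery cost 154 + fixed 69 = 223.
Compare {A, B}: delivery cost 131 + fixed 110 = 241.

200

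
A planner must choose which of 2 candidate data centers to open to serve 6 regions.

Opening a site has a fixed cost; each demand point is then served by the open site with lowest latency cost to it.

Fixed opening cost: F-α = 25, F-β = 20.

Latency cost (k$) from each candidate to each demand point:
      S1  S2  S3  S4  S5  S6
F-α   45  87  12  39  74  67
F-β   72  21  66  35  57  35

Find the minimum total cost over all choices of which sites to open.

Open {F-α, F-β}: assign each demand point to its cheapest open site.
  S1→F-α 45, S2→F-β 21, S3→F-α 12, S4→F-β 35, S5→F-β 57, S6→F-β 35
  latency cost 205, fixed 45 → total 250.
Compare {F-β}: latency cost 286 + fixed 20 = 306.
Compare {F-α}: latency cost 324 + fixed 25 = 349.

250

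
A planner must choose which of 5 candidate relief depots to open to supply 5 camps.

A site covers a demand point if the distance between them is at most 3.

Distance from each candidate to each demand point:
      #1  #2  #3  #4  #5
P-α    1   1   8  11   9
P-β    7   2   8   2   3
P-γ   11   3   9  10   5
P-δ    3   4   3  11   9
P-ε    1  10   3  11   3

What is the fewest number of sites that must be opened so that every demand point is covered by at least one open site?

2

Coverage sets (demand points within 3 of each site):
  P-α: {#1, #2}
  P-β: {#2, #4, #5}
  P-γ: {#2}
  P-δ: {#1, #3}
  P-ε: {#1, #3, #5}
No single site covers all 5 demand points.
But {P-β, P-δ} covers everything, so the minimum is 2.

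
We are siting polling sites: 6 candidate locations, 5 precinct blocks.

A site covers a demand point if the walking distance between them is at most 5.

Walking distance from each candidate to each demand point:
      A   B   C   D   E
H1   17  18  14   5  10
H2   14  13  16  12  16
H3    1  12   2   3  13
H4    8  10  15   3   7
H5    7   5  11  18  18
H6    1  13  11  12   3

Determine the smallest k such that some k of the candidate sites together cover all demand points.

3

Coverage sets (demand points within 5 of each site):
  H1: {D}
  H2: {}
  H3: {A, C, D}
  H4: {D}
  H5: {B}
  H6: {A, E}
No 2 sites suffice: every size-2 union leaves at least one demand point uncovered.
But {H3, H5, H6} covers everything, so the minimum is 3.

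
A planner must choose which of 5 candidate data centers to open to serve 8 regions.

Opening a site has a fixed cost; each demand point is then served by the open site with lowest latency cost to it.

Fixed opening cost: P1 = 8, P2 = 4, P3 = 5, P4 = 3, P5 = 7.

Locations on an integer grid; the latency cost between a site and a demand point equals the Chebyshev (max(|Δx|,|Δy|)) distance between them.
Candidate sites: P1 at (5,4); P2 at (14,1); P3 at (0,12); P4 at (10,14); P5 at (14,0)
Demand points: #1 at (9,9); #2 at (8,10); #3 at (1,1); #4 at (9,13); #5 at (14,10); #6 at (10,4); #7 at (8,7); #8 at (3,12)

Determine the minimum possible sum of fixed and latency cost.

44

Open {P1, P4}: assign each demand point to its cheapest open site.
  #1→P1 5, #2→P4 4, #3→P1 4, #4→P4 1, #5→P4 4, #6→P1 5, #7→P1 3, #8→P4 7
  latency cost 33, fixed 11 → total 44.
Compare {P1, P3, P4}: latency cost 29 + fixed 16 = 45.
Compare {P1, P2, P4}: latency cost 32 + fixed 15 = 47.
Compare {P1, P2, P3, P4}: latency cost 28 + fixed 20 = 48.
All other subsets cost ≥ 45. Minimum total cost: 44.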